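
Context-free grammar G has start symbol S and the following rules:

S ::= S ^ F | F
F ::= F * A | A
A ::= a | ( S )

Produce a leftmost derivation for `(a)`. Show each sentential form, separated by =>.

S=>F=>A=>(S)=>(F)=>(A)=>(a)

S => F   [S ::= F]
F => A   [F ::= A]
A => (S)   [A ::= ( S )]
(S) => (F)   [S ::= F]
(F) => (A)   [F ::= A]
(A) => (a)   [A ::= a]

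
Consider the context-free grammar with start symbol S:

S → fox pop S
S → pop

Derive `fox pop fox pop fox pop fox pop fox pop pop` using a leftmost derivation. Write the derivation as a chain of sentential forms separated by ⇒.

S ⇒ fox pop S   [S → fox pop S]
fox pop S ⇒ fox pop fox pop S   [S → fox pop S]
fox pop fox pop S ⇒ fox pop fox pop fox pop S   [S → fox pop S]
fox pop fox pop fox pop S ⇒ fox pop fox pop fox pop fox pop S   [S → fox pop S]
fox pop fox pop fox pop fox pop S ⇒ fox pop fox pop fox pop fox pop fox pop S   [S → fox pop S]
fox pop fox pop fox pop fox pop fox pop S ⇒ fox pop fox pop fox pop fox pop fox pop pop   [S → pop]

S ⇒ fox pop S ⇒ fox pop fox pop S ⇒ fox pop fox pop fox pop S ⇒ fox pop fox pop fox pop fox pop S ⇒ fox pop fox pop fox pop fox pop fox pop S ⇒ fox pop fox pop fox pop fox pop fox pop pop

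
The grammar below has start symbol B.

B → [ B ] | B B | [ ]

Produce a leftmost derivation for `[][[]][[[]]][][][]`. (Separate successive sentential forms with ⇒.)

B ⇒ BB ⇒ []B ⇒ []BB ⇒ []BBB ⇒ []BBBB ⇒ [][B]BBB ⇒ [][[]]BBB ⇒ [][[]][B]BB ⇒ [][[]][[B]]BB ⇒ [][[]][[[]]]BB ⇒ [][[]][[[]]]BBB ⇒ [][[]][[[]]][]BB ⇒ [][[]][[[]]][][]B ⇒ [][[]][[[]]][][][]

B ⇒ BB   [B → B B]
BB ⇒ []B   [B → [ ]]
[]B ⇒ []BB   [B → B B]
[]BB ⇒ []BBB   [B → B B]
[]BBB ⇒ []BBBB   [B → B B]
[]BBBB ⇒ [][B]BBB   [B → [ B ]]
[][B]BBB ⇒ [][[]]BBB   [B → [ ]]
[][[]]BBB ⇒ [][[]][B]BB   [B → [ B ]]
[][[]][B]BB ⇒ [][[]][[B]]BB   [B → [ B ]]
[][[]][[B]]BB ⇒ [][[]][[[]]]BB   [B → [ ]]
[][[]][[[]]]BB ⇒ [][[]][[[]]]BBB   [B → B B]
[][[]][[[]]]BBB ⇒ [][[]][[[]]][]BB   [B → [ ]]
[][[]][[[]]][]BB ⇒ [][[]][[[]]][][]B   [B → [ ]]
[][[]][[[]]][][]B ⇒ [][[]][[[]]][][][]   [B → [ ]]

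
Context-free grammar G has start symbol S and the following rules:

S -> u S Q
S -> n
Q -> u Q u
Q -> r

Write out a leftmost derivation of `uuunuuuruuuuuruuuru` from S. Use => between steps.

S=>uSQ=>uuSQQ=>uuuSQQQ=>uuunQQQ=>uuunuQuQQ=>uuunuuQuuQQ=>uuunuuuQuuuQQ=>uuunuuuruuuQQ=>uuunuuuruuuuQuQ=>uuunuuuruuuuuQuuQ=>uuunuuuruuuuuruuQ=>uuunuuuruuuuuruuuQu=>uuunuuuruuuuuruuuru

S => uSQ   [S -> u S Q]
uSQ => uuSQQ   [S -> u S Q]
uuSQQ => uuuSQQQ   [S -> u S Q]
uuuSQQQ => uuunQQQ   [S -> n]
uuunQQQ => uuunuQuQQ   [Q -> u Q u]
uuunuQuQQ => uuunuuQuuQQ   [Q -> u Q u]
uuunuuQuuQQ => uuunuuuQuuuQQ   [Q -> u Q u]
uuunuuuQuuuQQ => uuunuuuruuuQQ   [Q -> r]
uuunuuuruuuQQ => uuunuuuruuuuQuQ   [Q -> u Q u]
uuunuuuruuuuQuQ => uuunuuuruuuuuQuuQ   [Q -> u Q u]
uuunuuuruuuuuQuuQ => uuunuuuruuuuuruuQ   [Q -> r]
uuunuuuruuuuuruuQ => uuunuuuruuuuuruuuQu   [Q -> u Q u]
uuunuuuruuuuuruuuQu => uuunuuuruuuuuruuuru   [Q -> r]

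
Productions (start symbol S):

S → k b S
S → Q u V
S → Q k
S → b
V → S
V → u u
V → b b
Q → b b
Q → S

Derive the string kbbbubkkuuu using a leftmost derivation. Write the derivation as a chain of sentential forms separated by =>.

S=>kbS=>kbQuV=>kbSuV=>kbQuVuV=>kbbbuVuV=>kbbbuSuV=>kbbbuQkuV=>kbbbuSkuV=>kbbbuQkkuV=>kbbbuSkkuV=>kbbbubkkuV=>kbbbubkkuuu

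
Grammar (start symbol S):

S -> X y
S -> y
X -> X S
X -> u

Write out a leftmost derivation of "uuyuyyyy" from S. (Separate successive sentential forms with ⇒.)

S ⇒ Xy   [S -> X y]
Xy ⇒ XSy   [X -> X S]
XSy ⇒ XSSy   [X -> X S]
XSSy ⇒ XSSSy   [X -> X S]
XSSSy ⇒ XSSSSy   [X -> X S]
XSSSSy ⇒ uSSSSy   [X -> u]
uSSSSy ⇒ uXySSSy   [S -> X y]
uXySSSy ⇒ uuySSSy   [X -> u]
uuySSSy ⇒ uuyXySSy   [S -> X y]
uuyXySSy ⇒ uuyuySSy   [X -> u]
uuyuySSy ⇒ uuyuyySy   [S -> y]
uuyuyySy ⇒ uuyuyyyy   [S -> y]

S⇒Xy⇒XSy⇒XSSy⇒XSSSy⇒XSSSSy⇒uSSSSy⇒uXySSSy⇒uuySSSy⇒uuyXySSy⇒uuyuySSy⇒uuyuyySy⇒uuyuyyyy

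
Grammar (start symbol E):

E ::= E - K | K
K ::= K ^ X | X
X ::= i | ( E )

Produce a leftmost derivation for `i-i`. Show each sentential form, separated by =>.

E => E-K   [E ::= E - K]
E-K => K-K   [E ::= K]
K-K => X-K   [K ::= X]
X-K => i-K   [X ::= i]
i-K => i-X   [K ::= X]
i-X => i-i   [X ::= i]

E => E-K => K-K => X-K => i-K => i-X => i-i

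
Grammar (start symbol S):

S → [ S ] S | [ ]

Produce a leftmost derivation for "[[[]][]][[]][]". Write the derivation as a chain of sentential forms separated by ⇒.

S ⇒ [S]S ⇒ [[S]S]S ⇒ [[[]]S]S ⇒ [[[]][]]S ⇒ [[[]][]][S]S ⇒ [[[]][]][[]]S ⇒ [[[]][]][[]][]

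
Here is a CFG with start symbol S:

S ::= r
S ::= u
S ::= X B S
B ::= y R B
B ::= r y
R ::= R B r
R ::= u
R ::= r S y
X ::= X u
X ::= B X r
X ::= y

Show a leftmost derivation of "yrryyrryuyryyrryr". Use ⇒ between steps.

S ⇒ XBS   [S ::= X B S]
XBS ⇒ BXrBS   [X ::= B X r]
BXrBS ⇒ yRBXrBS   [B ::= y R B]
yRBXrBS ⇒ yrSyBXrBS   [R ::= r S y]
yrSyBXrBS ⇒ yrXBSyBXrBS   [S ::= X B S]
yrXBSyBXrBS ⇒ yrBXrBSyBXrBS   [X ::= B X r]
yrBXrBSyBXrBS ⇒ yrryXrBSyBXrBS   [B ::= r y]
yrryXrBSyBXrBS ⇒ yrryyrBSyBXrBS   [X ::= y]
yrryyrBSyBXrBS ⇒ yrryyrrySyBXrBS   [B ::= r y]
yrryyrrySyBXrBS ⇒ yrryyrryuyBXrBS   [S ::= u]
yrryyrryuyBXrBS ⇒ yrryyrryuyryXrBS   [B ::= r y]
yrryyrryuyryXrBS ⇒ yrryyrryuyryyrBS   [X ::= y]
yrryyrryuyryyrBS ⇒ yrryyrryuyryyrryS   [B ::= r y]
yrryyrryuyryyrryS ⇒ yrryyrryuyryyrryr   [S ::= r]

S ⇒ XBS ⇒ BXrBS ⇒ yRBXrBS ⇒ yrSyBXrBS ⇒ yrXBSyBXrBS ⇒ yrBXrBSyBXrBS ⇒ yrryXrBSyBXrBS ⇒ yrryyrBSyBXrBS ⇒ yrryyrrySyBXrBS ⇒ yrryyrryuyBXrBS ⇒ yrryyrryuyryXrBS ⇒ yrryyrryuyryyrBS ⇒ yrryyrryuyryyrryS ⇒ yrryyrryuyryyrryr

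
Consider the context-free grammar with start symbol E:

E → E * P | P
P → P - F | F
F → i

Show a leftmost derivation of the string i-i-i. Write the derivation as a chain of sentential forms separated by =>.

E=>P=>P-F=>P-F-F=>F-F-F=>i-F-F=>i-i-F=>i-i-i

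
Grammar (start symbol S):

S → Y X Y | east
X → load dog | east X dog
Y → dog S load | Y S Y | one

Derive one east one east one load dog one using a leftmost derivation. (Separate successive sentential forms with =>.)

S => Y X Y => Y S Y X Y => Y S Y S Y X Y => one S Y S Y X Y => one east Y S Y X Y => one east one S Y X Y => one east one east Y X Y => one east one east one X Y => one east one east one load dog Y => one east one east one load dog one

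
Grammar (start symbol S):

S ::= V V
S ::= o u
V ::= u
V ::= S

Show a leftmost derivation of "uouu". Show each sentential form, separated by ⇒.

S ⇒ VV ⇒ uV ⇒ uS ⇒ uVV ⇒ uSV ⇒ uouV ⇒ uouu

S ⇒ VV   [S ::= V V]
VV ⇒ uV   [V ::= u]
uV ⇒ uS   [V ::= S]
uS ⇒ uVV   [S ::= V V]
uVV ⇒ uSV   [V ::= S]
uSV ⇒ uouV   [S ::= o u]
uouV ⇒ uouu   [V ::= u]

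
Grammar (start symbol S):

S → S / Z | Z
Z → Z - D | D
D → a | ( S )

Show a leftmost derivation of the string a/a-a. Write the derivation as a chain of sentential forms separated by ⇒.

S ⇒ S/Z ⇒ Z/Z ⇒ D/Z ⇒ a/Z ⇒ a/Z-D ⇒ a/D-D ⇒ a/a-D ⇒ a/a-a

S ⇒ S/Z   [S → S / Z]
S/Z ⇒ Z/Z   [S → Z]
Z/Z ⇒ D/Z   [Z → D]
D/Z ⇒ a/Z   [D → a]
a/Z ⇒ a/Z-D   [Z → Z - D]
a/Z-D ⇒ a/D-D   [Z → D]
a/D-D ⇒ a/a-D   [D → a]
a/a-D ⇒ a/a-a   [D → a]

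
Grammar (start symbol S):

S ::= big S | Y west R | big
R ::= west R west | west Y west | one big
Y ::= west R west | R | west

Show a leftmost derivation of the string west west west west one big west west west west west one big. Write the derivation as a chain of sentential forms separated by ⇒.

S ⇒ Y west R ⇒ R west R ⇒ west R west west R ⇒ west west R west west west R ⇒ west west west Y west west west west R ⇒ west west west R west west west west R ⇒ west west west west R west west west west west R ⇒ west west west west one big west west west west west R ⇒ west west west west one big west west west west west one big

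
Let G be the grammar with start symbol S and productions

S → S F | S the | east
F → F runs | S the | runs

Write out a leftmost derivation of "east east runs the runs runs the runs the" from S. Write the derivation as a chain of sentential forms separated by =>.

S => S F => east F => east S the => east S F the => east S the F the => east S F the F the => east S F F the F the => east S the F F the F the => east S F the F F the F the => east east F the F F the F the => east east runs the F F the F the => east east runs the runs F the F the => east east runs the runs runs the F the => east east runs the runs runs the runs the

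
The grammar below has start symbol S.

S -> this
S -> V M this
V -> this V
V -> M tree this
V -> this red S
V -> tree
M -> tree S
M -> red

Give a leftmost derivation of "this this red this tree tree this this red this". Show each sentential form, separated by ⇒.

S ⇒ V M this ⇒ this V M this ⇒ this this red S M this ⇒ this this red V M this M this ⇒ this this red this V M this M this ⇒ this this red this tree M this M this ⇒ this this red this tree tree S this M this ⇒ this this red this tree tree this this M this ⇒ this this red this tree tree this this red this

S ⇒ V M this   [S -> V M this]
V M this ⇒ this V M this   [V -> this V]
this V M this ⇒ this this red S M this   [V -> this red S]
this this red S M this ⇒ this this red V M this M this   [S -> V M this]
this this red V M this M this ⇒ this this red this V M this M this   [V -> this V]
this this red this V M this M this ⇒ this this red this tree M this M this   [V -> tree]
this this red this tree M this M this ⇒ this this red this tree tree S this M this   [M -> tree S]
this this red this tree tree S this M this ⇒ this this red this tree tree this this M this   [S -> this]
this this red this tree tree this this M this ⇒ this this red this tree tree this this red this   [M -> red]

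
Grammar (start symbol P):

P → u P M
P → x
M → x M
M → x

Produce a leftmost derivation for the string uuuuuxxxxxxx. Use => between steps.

P => uPM => uuPMM => uuuPMMM => uuuuPMMMM => uuuuuPMMMMM => uuuuuxMMMMM => uuuuuxxMMMMM => uuuuuxxxMMMM => uuuuuxxxxMMM => uuuuuxxxxxMM => uuuuuxxxxxxM => uuuuuxxxxxxx

P => uPM   [P → u P M]
uPM => uuPMM   [P → u P M]
uuPMM => uuuPMMM   [P → u P M]
uuuPMMM => uuuuPMMMM   [P → u P M]
uuuuPMMMM => uuuuuPMMMMM   [P → u P M]
uuuuuPMMMMM => uuuuuxMMMMM   [P → x]
uuuuuxMMMMM => uuuuuxxMMMMM   [M → x M]
uuuuuxxMMMMM => uuuuuxxxMMMM   [M → x]
uuuuuxxxMMMM => uuuuuxxxxMMM   [M → x]
uuuuuxxxxMMM => uuuuuxxxxxMM   [M → x]
uuuuuxxxxxMM => uuuuuxxxxxxM   [M → x]
uuuuuxxxxxxM => uuuuuxxxxxxx   [M → x]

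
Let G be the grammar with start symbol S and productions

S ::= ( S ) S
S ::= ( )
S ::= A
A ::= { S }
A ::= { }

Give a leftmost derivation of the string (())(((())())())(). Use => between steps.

S => (S)S => (())S => (())(S)S => (())((S)S)S => (())(((S)S)S)S => (())(((())S)S)S => (())(((())())S)S => (())(((())())())S => (())(((())())())()

S => (S)S   [S ::= ( S ) S]
(S)S => (())S   [S ::= ( )]
(())S => (())(S)S   [S ::= ( S ) S]
(())(S)S => (())((S)S)S   [S ::= ( S ) S]
(())((S)S)S => (())(((S)S)S)S   [S ::= ( S ) S]
(())(((S)S)S)S => (())(((())S)S)S   [S ::= ( )]
(())(((())S)S)S => (())(((())())S)S   [S ::= ( )]
(())(((())())S)S => (())(((())())())S   [S ::= ( )]
(())(((())())())S => (())(((())())())()   [S ::= ( )]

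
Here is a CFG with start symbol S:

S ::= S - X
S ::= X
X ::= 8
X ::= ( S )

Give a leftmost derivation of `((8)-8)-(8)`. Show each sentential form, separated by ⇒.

S⇒S-X⇒X-X⇒(S)-X⇒(S-X)-X⇒(X-X)-X⇒((S)-X)-X⇒((X)-X)-X⇒((8)-X)-X⇒((8)-8)-X⇒((8)-8)-(S)⇒((8)-8)-(X)⇒((8)-8)-(8)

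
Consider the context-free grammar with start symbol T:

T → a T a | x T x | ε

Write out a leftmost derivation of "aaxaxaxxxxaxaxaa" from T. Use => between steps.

T => aTa   [T → a T a]
aTa => aaTaa   [T → a T a]
aaTaa => aaxTxaa   [T → x T x]
aaxTxaa => aaxaTaxaa   [T → a T a]
aaxaTaxaa => aaxaxTxaxaa   [T → x T x]
aaxaxTxaxaa => aaxaxaTaxaxaa   [T → a T a]
aaxaxaTaxaxaa => aaxaxaxTxaxaxaa   [T → x T x]
aaxaxaxTxaxaxaa => aaxaxaxxTxxaxaxaa   [T → x T x]
aaxaxaxxTxxaxaxaa => aaxaxaxxxxaxaxaa   [T → ε]

T => aTa => aaTaa => aaxTxaa => aaxaTaxaa => aaxaxTxaxaa => aaxaxaTaxaxaa => aaxaxaxTxaxaxaa => aaxaxaxxTxxaxaxaa => aaxaxaxxxxaxaxaa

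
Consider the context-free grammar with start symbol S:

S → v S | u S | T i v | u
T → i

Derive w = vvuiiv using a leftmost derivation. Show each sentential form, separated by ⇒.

S ⇒ vS ⇒ vvS ⇒ vvuS ⇒ vvuTiv ⇒ vvuiiv

S ⇒ vS   [S → v S]
vS ⇒ vvS   [S → v S]
vvS ⇒ vvuS   [S → u S]
vvuS ⇒ vvuTiv   [S → T i v]
vvuTiv ⇒ vvuiiv   [T → i]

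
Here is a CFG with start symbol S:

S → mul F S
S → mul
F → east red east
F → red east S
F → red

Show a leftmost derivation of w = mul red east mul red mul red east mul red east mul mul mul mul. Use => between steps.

S => mul F S => mul red east S S => mul red east mul F S S => mul red east mul red S S => mul red east mul red mul F S S => mul red east mul red mul red east S S S => mul red east mul red mul red east mul F S S S => mul red east mul red mul red east mul red east S S S S => mul red east mul red mul red east mul red east mul S S S => mul red east mul red mul red east mul red east mul mul S S => mul red east mul red mul red east mul red east mul mul mul S => mul red east mul red mul red east mul red east mul mul mul mul

S => mul F S   [S → mul F S]
mul F S => mul red east S S   [F → red east S]
mul red east S S => mul red east mul F S S   [S → mul F S]
mul red east mul F S S => mul red east mul red S S   [F → red]
mul red east mul red S S => mul red east mul red mul F S S   [S → mul F S]
mul red east mul red mul F S S => mul red east mul red mul red east S S S   [F → red east S]
mul red east mul red mul red east S S S => mul red east mul red mul red east mul F S S S   [S → mul F S]
mul red east mul red mul red east mul F S S S => mul red east mul red mul red east mul red east S S S S   [F → red east S]
mul red east mul red mul red east mul red east S S S S => mul red east mul red mul red east mul red east mul S S S   [S → mul]
mul red east mul red mul red east mul red east mul S S S => mul red east mul red mul red east mul red east mul mul S S   [S → mul]
mul red east mul red mul red east mul red east mul mul S S => mul red east mul red mul red east mul red east mul mul mul S   [S → mul]
mul red east mul red mul red east mul red east mul mul mul S => mul red east mul red mul red east mul red east mul mul mul mul   [S → mul]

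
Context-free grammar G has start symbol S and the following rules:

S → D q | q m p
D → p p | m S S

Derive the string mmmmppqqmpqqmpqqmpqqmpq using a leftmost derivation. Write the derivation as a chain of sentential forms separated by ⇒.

S ⇒ Dq ⇒ mSSq ⇒ mDqSq ⇒ mmSSqSq ⇒ mmDqSqSq ⇒ mmmSSqSqSq ⇒ mmmDqSqSqSq ⇒ mmmmSSqSqSqSq ⇒ mmmmDqSqSqSqSq ⇒ mmmmppqSqSqSqSq ⇒ mmmmppqqmpqSqSqSq ⇒ mmmmppqqmpqqmpqSqSq ⇒ mmmmppqqmpqqmpqqmpqSq ⇒ mmmmppqqmpqqmpqqmpqqmpq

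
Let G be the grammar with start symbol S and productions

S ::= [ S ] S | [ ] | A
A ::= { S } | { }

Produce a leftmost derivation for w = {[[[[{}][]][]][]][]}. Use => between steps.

S => A => {S} => {[S]S} => {[[S]S]S} => {[[[S]S]S]S} => {[[[[S]S]S]S]S} => {[[[[A]S]S]S]S} => {[[[[{}]S]S]S]S} => {[[[[{}][]]S]S]S} => {[[[[{}][]][]]S]S} => {[[[[{}][]][]][]]S} => {[[[[{}][]][]][]][]}

S => A   [S ::= A]
A => {S}   [A ::= { S }]
{S} => {[S]S}   [S ::= [ S ] S]
{[S]S} => {[[S]S]S}   [S ::= [ S ] S]
{[[S]S]S} => {[[[S]S]S]S}   [S ::= [ S ] S]
{[[[S]S]S]S} => {[[[[S]S]S]S]S}   [S ::= [ S ] S]
{[[[[S]S]S]S]S} => {[[[[A]S]S]S]S}   [S ::= A]
{[[[[A]S]S]S]S} => {[[[[{}]S]S]S]S}   [A ::= { }]
{[[[[{}]S]S]S]S} => {[[[[{}][]]S]S]S}   [S ::= [ ]]
{[[[[{}][]]S]S]S} => {[[[[{}][]][]]S]S}   [S ::= [ ]]
{[[[[{}][]][]]S]S} => {[[[[{}][]][]][]]S}   [S ::= [ ]]
{[[[[{}][]][]][]]S} => {[[[[{}][]][]][]][]}   [S ::= [ ]]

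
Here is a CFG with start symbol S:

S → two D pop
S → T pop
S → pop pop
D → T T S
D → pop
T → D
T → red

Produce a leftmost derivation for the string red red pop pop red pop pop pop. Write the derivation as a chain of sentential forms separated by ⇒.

S ⇒ T pop ⇒ D pop ⇒ T T S pop ⇒ D T S pop ⇒ T T S T S pop ⇒ red T S T S pop ⇒ red red S T S pop ⇒ red red pop pop T S pop ⇒ red red pop pop red S pop ⇒ red red pop pop red pop pop pop

S ⇒ T pop   [S → T pop]
T pop ⇒ D pop   [T → D]
D pop ⇒ T T S pop   [D → T T S]
T T S pop ⇒ D T S pop   [T → D]
D T S pop ⇒ T T S T S pop   [D → T T S]
T T S T S pop ⇒ red T S T S pop   [T → red]
red T S T S pop ⇒ red red S T S pop   [T → red]
red red S T S pop ⇒ red red pop pop T S pop   [S → pop pop]
red red pop pop T S pop ⇒ red red pop pop red S pop   [T → red]
red red pop pop red S pop ⇒ red red pop pop red pop pop pop   [S → pop pop]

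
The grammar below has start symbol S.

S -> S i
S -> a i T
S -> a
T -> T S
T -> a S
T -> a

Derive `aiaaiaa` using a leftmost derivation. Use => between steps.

S => aiT   [S -> a i T]
aiT => aiTS   [T -> T S]
aiTS => aiaSS   [T -> a S]
aiaSS => aiaaiTS   [S -> a i T]
aiaaiTS => aiaaiaS   [T -> a]
aiaaiaS => aiaaiaa   [S -> a]

S => aiT => aiTS => aiaSS => aiaaiTS => aiaaiaS => aiaaiaa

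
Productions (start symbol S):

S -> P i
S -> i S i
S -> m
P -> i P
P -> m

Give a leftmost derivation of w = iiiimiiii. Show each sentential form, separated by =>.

S => iSi   [S -> i S i]
iSi => iiSii   [S -> i S i]
iiSii => iiiSiii   [S -> i S i]
iiiSiii => iiiPiiii   [S -> P i]
iiiPiiii => iiiiPiiii   [P -> i P]
iiiiPiiii => iiiimiiii   [P -> m]

S=>iSi=>iiSii=>iiiSiii=>iiiPiiii=>iiiiPiiii=>iiiimiiii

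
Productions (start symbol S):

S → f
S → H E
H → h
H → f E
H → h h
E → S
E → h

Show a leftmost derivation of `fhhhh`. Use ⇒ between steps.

S⇒HE⇒fEE⇒fSE⇒fHEE⇒fhhEE⇒fhhhE⇒fhhhh

S ⇒ HE   [S → H E]
HE ⇒ fEE   [H → f E]
fEE ⇒ fSE   [E → S]
fSE ⇒ fHEE   [S → H E]
fHEE ⇒ fhhEE   [H → h h]
fhhEE ⇒ fhhhE   [E → h]
fhhhE ⇒ fhhhh   [E → h]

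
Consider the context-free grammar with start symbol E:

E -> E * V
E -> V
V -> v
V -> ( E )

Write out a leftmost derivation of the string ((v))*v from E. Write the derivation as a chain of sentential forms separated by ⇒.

E ⇒ E*V ⇒ V*V ⇒ (E)*V ⇒ (V)*V ⇒ ((E))*V ⇒ ((V))*V ⇒ ((v))*V ⇒ ((v))*v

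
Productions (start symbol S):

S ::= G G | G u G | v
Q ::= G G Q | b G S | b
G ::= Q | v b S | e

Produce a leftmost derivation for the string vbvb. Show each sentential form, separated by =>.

S => GG   [S ::= G G]
GG => vbSG   [G ::= v b S]
vbSG => vbvG   [S ::= v]
vbvG => vbvQ   [G ::= Q]
vbvQ => vbvb   [Q ::= b]

S => GG => vbSG => vbvG => vbvQ => vbvb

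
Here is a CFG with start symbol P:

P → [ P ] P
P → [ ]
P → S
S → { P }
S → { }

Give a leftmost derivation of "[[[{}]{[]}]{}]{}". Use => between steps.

P => [P]P => [[P]P]P => [[[P]P]P]P => [[[S]P]P]P => [[[{}]P]P]P => [[[{}]S]P]P => [[[{}]{P}]P]P => [[[{}]{[]}]P]P => [[[{}]{[]}]S]P => [[[{}]{[]}]{}]P => [[[{}]{[]}]{}]S => [[[{}]{[]}]{}]{}

P => [P]P   [P → [ P ] P]
[P]P => [[P]P]P   [P → [ P ] P]
[[P]P]P => [[[P]P]P]P   [P → [ P ] P]
[[[P]P]P]P => [[[S]P]P]P   [P → S]
[[[S]P]P]P => [[[{}]P]P]P   [S → { }]
[[[{}]P]P]P => [[[{}]S]P]P   [P → S]
[[[{}]S]P]P => [[[{}]{P}]P]P   [S → { P }]
[[[{}]{P}]P]P => [[[{}]{[]}]P]P   [P → [ ]]
[[[{}]{[]}]P]P => [[[{}]{[]}]S]P   [P → S]
[[[{}]{[]}]S]P => [[[{}]{[]}]{}]P   [S → { }]
[[[{}]{[]}]{}]P => [[[{}]{[]}]{}]S   [P → S]
[[[{}]{[]}]{}]S => [[[{}]{[]}]{}]{}   [S → { }]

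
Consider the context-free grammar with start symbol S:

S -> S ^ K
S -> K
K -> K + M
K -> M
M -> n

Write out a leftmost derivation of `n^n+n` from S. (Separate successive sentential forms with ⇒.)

S ⇒ S^K ⇒ K^K ⇒ M^K ⇒ n^K ⇒ n^K+M ⇒ n^M+M ⇒ n^n+M ⇒ n^n+n

S ⇒ S^K   [S -> S ^ K]
S^K ⇒ K^K   [S -> K]
K^K ⇒ M^K   [K -> M]
M^K ⇒ n^K   [M -> n]
n^K ⇒ n^K+M   [K -> K + M]
n^K+M ⇒ n^M+M   [K -> M]
n^M+M ⇒ n^n+M   [M -> n]
n^n+M ⇒ n^n+n   [M -> n]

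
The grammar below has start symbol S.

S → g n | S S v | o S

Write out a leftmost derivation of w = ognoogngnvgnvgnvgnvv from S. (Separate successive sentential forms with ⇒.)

S⇒oS⇒oSSv⇒ognSv⇒ognoSv⇒ognooSv⇒ognooSSvv⇒ognooSSvSvv⇒ognooSSvSvSvv⇒ognooSSvSvSvSvv⇒ognoognSvSvSvSvv⇒ognoogngnvSvSvSvv⇒ognoogngnvgnvSvSvv⇒ognoogngnvgnvgnvSvv⇒ognoogngnvgnvgnvgnvv

S ⇒ oS   [S → o S]
oS ⇒ oSSv   [S → S S v]
oSSv ⇒ ognSv   [S → g n]
ognSv ⇒ ognoSv   [S → o S]
ognoSv ⇒ ognooSv   [S → o S]
ognooSv ⇒ ognooSSvv   [S → S S v]
ognooSSvv ⇒ ognooSSvSvv   [S → S S v]
ognooSSvSvv ⇒ ognooSSvSvSvv   [S → S S v]
ognooSSvSvSvv ⇒ ognooSSvSvSvSvv   [S → S S v]
ognooSSvSvSvSvv ⇒ ognoognSvSvSvSvv   [S → g n]
ognoognSvSvSvSvv ⇒ ognoogngnvSvSvSvv   [S → g n]
ognoogngnvSvSvSvv ⇒ ognoogngnvgnvSvSvv   [S → g n]
ognoogngnvgnvSvSvv ⇒ ognoogngnvgnvgnvSvv   [S → g n]
ognoogngnvgnvgnvSvv ⇒ ognoogngnvgnvgnvgnvv   [S → g n]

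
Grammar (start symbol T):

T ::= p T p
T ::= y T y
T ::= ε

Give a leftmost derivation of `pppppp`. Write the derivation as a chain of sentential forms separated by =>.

T => pTp => ppTpp => pppTppp => pppppp

T => pTp   [T ::= p T p]
pTp => ppTpp   [T ::= p T p]
ppTpp => pppTppp   [T ::= p T p]
pppTppp => pppppp   [T ::= ε]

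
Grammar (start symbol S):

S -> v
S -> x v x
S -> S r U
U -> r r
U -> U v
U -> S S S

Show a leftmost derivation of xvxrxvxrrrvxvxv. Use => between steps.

S => SrU => xvxrU => xvxrUv => xvxrSSSv => xvxrSrUSSv => xvxrxvxrUSSv => xvxrxvxrrrSSv => xvxrxvxrrrvSv => xvxrxvxrrrvxvxv

S => SrU   [S -> S r U]
SrU => xvxrU   [S -> x v x]
xvxrU => xvxrUv   [U -> U v]
xvxrUv => xvxrSSSv   [U -> S S S]
xvxrSSSv => xvxrSrUSSv   [S -> S r U]
xvxrSrUSSv => xvxrxvxrUSSv   [S -> x v x]
xvxrxvxrUSSv => xvxrxvxrrrSSv   [U -> r r]
xvxrxvxrrrSSv => xvxrxvxrrrvSv   [S -> v]
xvxrxvxrrrvSv => xvxrxvxrrrvxvxv   [S -> x v x]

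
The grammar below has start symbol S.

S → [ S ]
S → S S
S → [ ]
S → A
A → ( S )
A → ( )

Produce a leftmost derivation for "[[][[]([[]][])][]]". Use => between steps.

S=>[S]=>[SS]=>[[]S]=>[[]SS]=>[[][S]S]=>[[][SS]S]=>[[][[]S]S]=>[[][[]A]S]=>[[][[](S)]S]=>[[][[](SS)]S]=>[[][[]([S]S)]S]=>[[][[]([[]]S)]S]=>[[][[]([[]][])]S]=>[[][[]([[]][])][]]

S => [S]   [S → [ S ]]
[S] => [SS]   [S → S S]
[SS] => [[]S]   [S → [ ]]
[[]S] => [[]SS]   [S → S S]
[[]SS] => [[][S]S]   [S → [ S ]]
[[][S]S] => [[][SS]S]   [S → S S]
[[][SS]S] => [[][[]S]S]   [S → [ ]]
[[][[]S]S] => [[][[]A]S]   [S → A]
[[][[]A]S] => [[][[](S)]S]   [A → ( S )]
[[][[](S)]S] => [[][[](SS)]S]   [S → S S]
[[][[](SS)]S] => [[][[]([S]S)]S]   [S → [ S ]]
[[][[]([S]S)]S] => [[][[]([[]]S)]S]   [S → [ ]]
[[][[]([[]]S)]S] => [[][[]([[]][])]S]   [S → [ ]]
[[][[]([[]][])]S] => [[][[]([[]][])][]]   [S → [ ]]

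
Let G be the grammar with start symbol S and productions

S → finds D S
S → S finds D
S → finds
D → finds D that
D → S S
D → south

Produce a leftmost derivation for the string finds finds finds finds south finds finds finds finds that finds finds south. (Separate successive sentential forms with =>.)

S => S finds D   [S → S finds D]
S finds D => finds finds D   [S → finds]
finds finds D => finds finds S S   [D → S S]
finds finds S S => finds finds S finds D S   [S → S finds D]
finds finds S finds D S => finds finds finds finds D S   [S → finds]
finds finds finds finds D S => finds finds finds finds south S   [D → south]
finds finds finds finds south S => finds finds finds finds south S finds D   [S → S finds D]
finds finds finds finds south S finds D => finds finds finds finds south finds D S finds D   [S → finds D S]
finds finds finds finds south finds D S finds D => finds finds finds finds south finds finds D that S finds D   [D → finds D that]
finds finds finds finds south finds finds D that S finds D => finds finds finds finds south finds finds S S that S finds D   [D → S S]
finds finds finds finds south finds finds S S that S finds D => finds finds finds finds south finds finds finds S that S finds D   [S → finds]
finds finds finds finds south finds finds finds S that S finds D => finds finds finds finds south finds finds finds finds that S finds D   [S → finds]
finds finds finds finds south finds finds finds finds that S finds D => finds finds finds finds south finds finds finds finds that finds finds D   [S → finds]
finds finds finds finds south finds finds finds finds that finds finds D => finds finds finds finds south finds finds finds finds that finds finds south   [D → south]

S => S finds D => finds finds D => finds finds S S => finds finds S finds D S => finds finds finds finds D S => finds finds finds finds south S => finds finds finds finds south S finds D => finds finds finds finds south finds D S finds D => finds finds finds finds south finds finds D that S finds D => finds finds finds finds south finds finds S S that S finds D => finds finds finds finds south finds finds finds S that S finds D => finds finds finds finds south finds finds finds finds that S finds D => finds finds finds finds south finds finds finds finds that finds finds D => finds finds finds finds south finds finds finds finds that finds finds south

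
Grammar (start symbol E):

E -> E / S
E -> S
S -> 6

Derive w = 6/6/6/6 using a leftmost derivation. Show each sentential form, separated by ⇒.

E ⇒ E/S ⇒ E/S/S ⇒ E/S/S/S ⇒ S/S/S/S ⇒ 6/S/S/S ⇒ 6/6/S/S ⇒ 6/6/6/S ⇒ 6/6/6/6

E ⇒ E/S   [E -> E / S]
E/S ⇒ E/S/S   [E -> E / S]
E/S/S ⇒ E/S/S/S   [E -> E / S]
E/S/S/S ⇒ S/S/S/S   [E -> S]
S/S/S/S ⇒ 6/S/S/S   [S -> 6]
6/S/S/S ⇒ 6/6/S/S   [S -> 6]
6/6/S/S ⇒ 6/6/6/S   [S -> 6]
6/6/6/S ⇒ 6/6/6/6   [S -> 6]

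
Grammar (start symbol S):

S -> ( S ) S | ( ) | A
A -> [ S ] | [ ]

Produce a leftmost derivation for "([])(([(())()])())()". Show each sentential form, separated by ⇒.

S ⇒ (S)S ⇒ (A)S ⇒ ([])S ⇒ ([])(S)S ⇒ ([])((S)S)S ⇒ ([])((A)S)S ⇒ ([])(([S])S)S ⇒ ([])(([(S)S])S)S ⇒ ([])(([(())S])S)S ⇒ ([])(([(())()])S)S ⇒ ([])(([(())()])())S ⇒ ([])(([(())()])())()

S ⇒ (S)S   [S -> ( S ) S]
(S)S ⇒ (A)S   [S -> A]
(A)S ⇒ ([])S   [A -> [ ]]
([])S ⇒ ([])(S)S   [S -> ( S ) S]
([])(S)S ⇒ ([])((S)S)S   [S -> ( S ) S]
([])((S)S)S ⇒ ([])((A)S)S   [S -> A]
([])((A)S)S ⇒ ([])(([S])S)S   [A -> [ S ]]
([])(([S])S)S ⇒ ([])(([(S)S])S)S   [S -> ( S ) S]
([])(([(S)S])S)S ⇒ ([])(([(())S])S)S   [S -> ( )]
([])(([(())S])S)S ⇒ ([])(([(())()])S)S   [S -> ( )]
([])(([(())()])S)S ⇒ ([])(([(())()])())S   [S -> ( )]
([])(([(())()])())S ⇒ ([])(([(())()])())()   [S -> ( )]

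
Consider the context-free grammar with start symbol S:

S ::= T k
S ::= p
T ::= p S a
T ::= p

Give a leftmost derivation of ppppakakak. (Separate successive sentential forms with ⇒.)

S ⇒ Tk ⇒ pSak ⇒ pTkak ⇒ ppSakak ⇒ ppTkakak ⇒ pppSakakak ⇒ ppppakakak

S ⇒ Tk   [S ::= T k]
Tk ⇒ pSak   [T ::= p S a]
pSak ⇒ pTkak   [S ::= T k]
pTkak ⇒ ppSakak   [T ::= p S a]
ppSakak ⇒ ppTkakak   [S ::= T k]
ppTkakak ⇒ pppSakakak   [T ::= p S a]
pppSakakak ⇒ ppppakakak   [S ::= p]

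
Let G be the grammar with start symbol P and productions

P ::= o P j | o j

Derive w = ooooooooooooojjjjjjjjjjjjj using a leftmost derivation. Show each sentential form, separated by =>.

P => oPj => ooPjj => oooPjjj => ooooPjjjj => oooooPjjjjj => ooooooPjjjjjj => oooooooPjjjjjjj => ooooooooPjjjjjjjj => oooooooooPjjjjjjjjj => ooooooooooPjjjjjjjjjj => oooooooooooPjjjjjjjjjjj => ooooooooooooPjjjjjjjjjjjj => ooooooooooooojjjjjjjjjjjjj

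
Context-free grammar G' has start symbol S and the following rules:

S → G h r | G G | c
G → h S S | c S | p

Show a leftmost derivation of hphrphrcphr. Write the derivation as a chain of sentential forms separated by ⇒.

S ⇒ GG ⇒ hSSG ⇒ hGhrSG ⇒ hphrSG ⇒ hphrGhrG ⇒ hphrphrG ⇒ hphrphrcS ⇒ hphrphrcGhr ⇒ hphrphrcphr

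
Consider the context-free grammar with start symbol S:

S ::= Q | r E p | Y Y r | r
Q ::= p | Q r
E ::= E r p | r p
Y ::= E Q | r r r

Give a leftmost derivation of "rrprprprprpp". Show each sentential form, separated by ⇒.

S ⇒ rEp ⇒ rErpp ⇒ rErprpp ⇒ rErprprpp ⇒ rErprprprpp ⇒ rrprprprprpp

S ⇒ rEp   [S ::= r E p]
rEp ⇒ rErpp   [E ::= E r p]
rErpp ⇒ rErprpp   [E ::= E r p]
rErprpp ⇒ rErprprpp   [E ::= E r p]
rErprprpp ⇒ rErprprprpp   [E ::= E r p]
rErprprprpp ⇒ rrprprprprpp   [E ::= r p]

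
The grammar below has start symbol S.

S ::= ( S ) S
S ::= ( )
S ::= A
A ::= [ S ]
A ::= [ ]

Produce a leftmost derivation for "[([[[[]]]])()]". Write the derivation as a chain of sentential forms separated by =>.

S => A => [S] => [(S)S] => [(A)S] => [([S])S] => [([A])S] => [([[S]])S] => [([[A]])S] => [([[[S]]])S] => [([[[A]]])S] => [([[[[]]]])S] => [([[[[]]]])()]

S => A   [S ::= A]
A => [S]   [A ::= [ S ]]
[S] => [(S)S]   [S ::= ( S ) S]
[(S)S] => [(A)S]   [S ::= A]
[(A)S] => [([S])S]   [A ::= [ S ]]
[([S])S] => [([A])S]   [S ::= A]
[([A])S] => [([[S]])S]   [A ::= [ S ]]
[([[S]])S] => [([[A]])S]   [S ::= A]
[([[A]])S] => [([[[S]]])S]   [A ::= [ S ]]
[([[[S]]])S] => [([[[A]]])S]   [S ::= A]
[([[[A]]])S] => [([[[[]]]])S]   [A ::= [ ]]
[([[[[]]]])S] => [([[[[]]]])()]   [S ::= ( )]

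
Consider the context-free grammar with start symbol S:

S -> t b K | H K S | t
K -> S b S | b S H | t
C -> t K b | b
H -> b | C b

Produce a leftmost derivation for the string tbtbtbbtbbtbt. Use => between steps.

S => tbK => tbSbS => tbtbKbS => tbtbSbSbS => tbtbtbKbSbS => tbtbtbbSHbSbS => tbtbtbbtHbSbS => tbtbtbbtbbSbS => tbtbtbbtbbtbS => tbtbtbbtbbtbt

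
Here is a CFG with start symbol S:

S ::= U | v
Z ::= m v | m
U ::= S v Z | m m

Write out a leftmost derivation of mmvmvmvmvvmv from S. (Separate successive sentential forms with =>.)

S=>U=>SvZ=>UvZ=>SvZvZ=>UvZvZ=>SvZvZvZ=>UvZvZvZ=>SvZvZvZvZ=>UvZvZvZvZ=>mmvZvZvZvZ=>mmvmvZvZvZ=>mmvmvmvZvZ=>mmvmvmvmvvZ=>mmvmvmvmvvmv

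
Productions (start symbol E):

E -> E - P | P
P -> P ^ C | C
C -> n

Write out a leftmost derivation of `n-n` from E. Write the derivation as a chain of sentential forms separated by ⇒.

E ⇒ E-P ⇒ P-P ⇒ C-P ⇒ n-P ⇒ n-C ⇒ n-n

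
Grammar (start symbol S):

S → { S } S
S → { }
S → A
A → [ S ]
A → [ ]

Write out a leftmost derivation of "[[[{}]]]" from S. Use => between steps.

S => A   [S → A]
A => [S]   [A → [ S ]]
[S] => [A]   [S → A]
[A] => [[S]]   [A → [ S ]]
[[S]] => [[A]]   [S → A]
[[A]] => [[[S]]]   [A → [ S ]]
[[[S]]] => [[[{}]]]   [S → { }]

S => A => [S] => [A] => [[S]] => [[A]] => [[[S]]] => [[[{}]]]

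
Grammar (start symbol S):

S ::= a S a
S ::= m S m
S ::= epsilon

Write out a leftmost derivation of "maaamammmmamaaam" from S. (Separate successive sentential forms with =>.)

S => mSm   [S ::= m S m]
mSm => maSam   [S ::= a S a]
maSam => maaSaam   [S ::= a S a]
maaSaam => maaaSaaam   [S ::= a S a]
maaaSaaam => maaamSmaaam   [S ::= m S m]
maaamSmaaam => maaamaSamaaam   [S ::= a S a]
maaamaSamaaam => maaamamSmamaaam   [S ::= m S m]
maaamamSmamaaam => maaamammSmmamaaam   [S ::= m S m]
maaamammSmmamaaam => maaamammmmamaaam   [S ::= epsilon]

S=>mSm=>maSam=>maaSaam=>maaaSaaam=>maaamSmaaam=>maaamaSamaaam=>maaamamSmamaaam=>maaamammSmmamaaam=>maaamammmmamaaam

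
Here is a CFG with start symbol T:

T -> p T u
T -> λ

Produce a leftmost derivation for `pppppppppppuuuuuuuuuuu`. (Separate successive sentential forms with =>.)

T => pTu   [T -> p T u]
pTu => ppTuu   [T -> p T u]
ppTuu => pppTuuu   [T -> p T u]
pppTuuu => ppppTuuuu   [T -> p T u]
ppppTuuuu => pppppTuuuuu   [T -> p T u]
pppppTuuuuu => ppppppTuuuuuu   [T -> p T u]
ppppppTuuuuuu => pppppppTuuuuuuu   [T -> p T u]
pppppppTuuuuuuu => ppppppppTuuuuuuuu   [T -> p T u]
ppppppppTuuuuuuuu => pppppppppTuuuuuuuuu   [T -> p T u]
pppppppppTuuuuuuuuu => ppppppppppTuuuuuuuuuu   [T -> p T u]
ppppppppppTuuuuuuuuuu => pppppppppppTuuuuuuuuuuu   [T -> p T u]
pppppppppppTuuuuuuuuuuu => pppppppppppuuuuuuuuuuu   [T -> λ]

T=>pTu=>ppTuu=>pppTuuu=>ppppTuuuu=>pppppTuuuuu=>ppppppTuuuuuu=>pppppppTuuuuuuu=>ppppppppTuuuuuuuu=>pppppppppTuuuuuuuuu=>ppppppppppTuuuuuuuuuu=>pppppppppppTuuuuuuuuuuu=>pppppppppppuuuuuuuuuuu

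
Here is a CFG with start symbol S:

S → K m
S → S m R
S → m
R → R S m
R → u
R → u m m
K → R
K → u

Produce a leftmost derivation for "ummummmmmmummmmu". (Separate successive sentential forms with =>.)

S => SmR   [S → S m R]
SmR => KmmR   [S → K m]
KmmR => RmmR   [K → R]
RmmR => RSmmmR   [R → R S m]
RSmmmR => RSmSmmmR   [R → R S m]
RSmSmmmR => RSmSmSmmmR   [R → R S m]
RSmSmSmmmR => ummSmSmSmmmR   [R → u m m]
ummSmSmSmmmR => ummKmmSmSmmmR   [S → K m]
ummKmmSmSmmmR => ummRmmSmSmmmR   [K → R]
ummRmmSmSmmmR => ummummmmSmSmmmR   [R → u m m]
ummummmmSmSmmmR => ummummmmmmSmmmR   [S → m]
ummummmmmmSmmmR => ummummmmmmKmmmmR   [S → K m]
ummummmmmmKmmmmR => ummummmmmmummmmR   [K → u]
ummummmmmmummmmR => ummummmmmmummmmu   [R → u]

S => SmR => KmmR => RmmR => RSmmmR => RSmSmmmR => RSmSmSmmmR => ummSmSmSmmmR => ummKmmSmSmmmR => ummRmmSmSmmmR => ummummmmSmSmmmR => ummummmmmmSmmmR => ummummmmmmKmmmmR => ummummmmmmummmmR => ummummmmmmummmmu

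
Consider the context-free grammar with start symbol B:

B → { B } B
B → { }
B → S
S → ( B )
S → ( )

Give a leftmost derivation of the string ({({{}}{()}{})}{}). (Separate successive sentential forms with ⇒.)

B⇒S⇒(B)⇒({B}B)⇒({S}B)⇒({(B)}B)⇒({({B}B)}B)⇒({({{}}B)}B)⇒({({{}}{B}B)}B)⇒({({{}}{S}B)}B)⇒({({{}}{()}B)}B)⇒({({{}}{()}{})}B)⇒({({{}}{()}{})}{})

B ⇒ S   [B → S]
S ⇒ (B)   [S → ( B )]
(B) ⇒ ({B}B)   [B → { B } B]
({B}B) ⇒ ({S}B)   [B → S]
({S}B) ⇒ ({(B)}B)   [S → ( B )]
({(B)}B) ⇒ ({({B}B)}B)   [B → { B } B]
({({B}B)}B) ⇒ ({({{}}B)}B)   [B → { }]
({({{}}B)}B) ⇒ ({({{}}{B}B)}B)   [B → { B } B]
({({{}}{B}B)}B) ⇒ ({({{}}{S}B)}B)   [B → S]
({({{}}{S}B)}B) ⇒ ({({{}}{()}B)}B)   [S → ( )]
({({{}}{()}B)}B) ⇒ ({({{}}{()}{})}B)   [B → { }]
({({{}}{()}{})}B) ⇒ ({({{}}{()}{})}{})   [B → { }]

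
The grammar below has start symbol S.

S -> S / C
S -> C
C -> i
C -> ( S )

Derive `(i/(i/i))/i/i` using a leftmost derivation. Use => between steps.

S => S/C => S/C/C => C/C/C => (S)/C/C => (S/C)/C/C => (C/C)/C/C => (i/C)/C/C => (i/(S))/C/C => (i/(S/C))/C/C => (i/(C/C))/C/C => (i/(i/C))/C/C => (i/(i/i))/C/C => (i/(i/i))/i/C => (i/(i/i))/i/i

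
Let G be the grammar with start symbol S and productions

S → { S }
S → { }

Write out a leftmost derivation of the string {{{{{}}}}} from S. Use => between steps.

S=>{S}=>{{S}}=>{{{S}}}=>{{{{S}}}}=>{{{{{}}}}}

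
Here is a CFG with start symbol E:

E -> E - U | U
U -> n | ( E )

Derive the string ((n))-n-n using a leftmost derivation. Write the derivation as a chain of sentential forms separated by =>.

E => E-U => E-U-U => U-U-U => (E)-U-U => (U)-U-U => ((E))-U-U => ((U))-U-U => ((n))-U-U => ((n))-n-U => ((n))-n-n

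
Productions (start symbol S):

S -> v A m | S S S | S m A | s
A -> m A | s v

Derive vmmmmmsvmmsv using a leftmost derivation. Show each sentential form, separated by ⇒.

S⇒SmA⇒vAmmA⇒vmAmmA⇒vmmAmmA⇒vmmmAmmA⇒vmmmmAmmA⇒vmmmmmAmmA⇒vmmmmmsvmmA⇒vmmmmmsvmmsv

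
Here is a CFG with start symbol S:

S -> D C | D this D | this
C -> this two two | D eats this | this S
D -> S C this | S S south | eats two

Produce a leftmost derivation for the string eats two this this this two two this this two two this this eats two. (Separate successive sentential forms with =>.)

S => D this D => S C this this D => D this D C this this D => eats two this D C this this D => eats two this S C this C this this D => eats two this this C this C this this D => eats two this this this two two this C this this D => eats two this this this two two this this two two this this D => eats two this this this two two this this two two this this eats two

S => D this D   [S -> D this D]
D this D => S C this this D   [D -> S C this]
S C this this D => D this D C this this D   [S -> D this D]
D this D C this this D => eats two this D C this this D   [D -> eats two]
eats two this D C this this D => eats two this S C this C this this D   [D -> S C this]
eats two this S C this C this this D => eats two this this C this C this this D   [S -> this]
eats two this this C this C this this D => eats two this this this two two this C this this D   [C -> this two two]
eats two this this this two two this C this this D => eats two this this this two two this this two two this this D   [C -> this two two]
eats two this this this two two this this two two this this D => eats two this this this two two this this two two this this eats two   [D -> eats two]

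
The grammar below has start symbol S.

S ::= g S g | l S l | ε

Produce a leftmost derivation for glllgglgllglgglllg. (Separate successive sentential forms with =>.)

S => gSg => glSlg => gllSllg => glllSlllg => glllgSglllg => glllggSgglllg => glllgglSlgglllg => glllgglgSglgglllg => glllgglglSlglgglllg => glllgglgllglgglllg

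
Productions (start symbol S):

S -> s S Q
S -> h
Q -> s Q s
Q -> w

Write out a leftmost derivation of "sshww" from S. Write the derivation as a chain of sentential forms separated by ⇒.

S ⇒ sSQ ⇒ ssSQQ ⇒ sshQQ ⇒ sshwQ ⇒ sshww

S ⇒ sSQ   [S -> s S Q]
sSQ ⇒ ssSQQ   [S -> s S Q]
ssSQQ ⇒ sshQQ   [S -> h]
sshQQ ⇒ sshwQ   [Q -> w]
sshwQ ⇒ sshww   [Q -> w]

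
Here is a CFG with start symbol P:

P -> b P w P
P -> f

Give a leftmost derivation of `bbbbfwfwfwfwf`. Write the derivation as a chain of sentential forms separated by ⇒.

P⇒bPwP⇒bbPwPwP⇒bbbPwPwPwP⇒bbbbPwPwPwPwP⇒bbbbfwPwPwPwP⇒bbbbfwfwPwPwP⇒bbbbfwfwfwPwP⇒bbbbfwfwfwfwP⇒bbbbfwfwfwfwf

P ⇒ bPwP   [P -> b P w P]
bPwP ⇒ bbPwPwP   [P -> b P w P]
bbPwPwP ⇒ bbbPwPwPwP   [P -> b P w P]
bbbPwPwPwP ⇒ bbbbPwPwPwPwP   [P -> b P w P]
bbbbPwPwPwPwP ⇒ bbbbfwPwPwPwP   [P -> f]
bbbbfwPwPwPwP ⇒ bbbbfwfwPwPwP   [P -> f]
bbbbfwfwPwPwP ⇒ bbbbfwfwfwPwP   [P -> f]
bbbbfwfwfwPwP ⇒ bbbbfwfwfwfwP   [P -> f]
bbbbfwfwfwfwP ⇒ bbbbfwfwfwfwf   [P -> f]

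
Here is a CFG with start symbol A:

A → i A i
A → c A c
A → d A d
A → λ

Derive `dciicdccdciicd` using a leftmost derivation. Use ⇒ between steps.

A ⇒ dAd   [A → d A d]
dAd ⇒ dcAcd   [A → c A c]
dcAcd ⇒ dciAicd   [A → i A i]
dciAicd ⇒ dciiAiicd   [A → i A i]
dciiAiicd ⇒ dciicAciicd   [A → c A c]
dciicAciicd ⇒ dciicdAdciicd   [A → d A d]
dciicdAdciicd ⇒ dciicdcAcdciicd   [A → c A c]
dciicdcAcdciicd ⇒ dciicdccdciicd   [A → λ]

A⇒dAd⇒dcAcd⇒dciAicd⇒dciiAiicd⇒dciicAciicd⇒dciicdAdciicd⇒dciicdcAcdciicd⇒dciicdccdciicd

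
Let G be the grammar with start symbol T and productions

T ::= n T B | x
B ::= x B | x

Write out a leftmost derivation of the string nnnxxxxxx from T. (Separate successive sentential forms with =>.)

T => nTB   [T ::= n T B]
nTB => nnTBB   [T ::= n T B]
nnTBB => nnnTBBB   [T ::= n T B]
nnnTBBB => nnnxBBB   [T ::= x]
nnnxBBB => nnnxxBB   [B ::= x]
nnnxxBB => nnnxxxBB   [B ::= x B]
nnnxxxBB => nnnxxxxBB   [B ::= x B]
nnnxxxxBB => nnnxxxxxB   [B ::= x]
nnnxxxxxB => nnnxxxxxx   [B ::= x]

T=>nTB=>nnTBB=>nnnTBBB=>nnnxBBB=>nnnxxBB=>nnnxxxBB=>nnnxxxxBB=>nnnxxxxxB=>nnnxxxxxx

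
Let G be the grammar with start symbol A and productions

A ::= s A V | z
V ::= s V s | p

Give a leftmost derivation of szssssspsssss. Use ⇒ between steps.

A ⇒ sAV ⇒ szV ⇒ szsVs ⇒ szssVss ⇒ szsssVsss ⇒ szssssVssss ⇒ szsssssVsssss ⇒ szssssspsssss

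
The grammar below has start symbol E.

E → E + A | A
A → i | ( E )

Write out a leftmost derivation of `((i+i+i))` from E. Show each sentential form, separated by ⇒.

E ⇒ A   [E → A]
A ⇒ (E)   [A → ( E )]
(E) ⇒ (A)   [E → A]
(A) ⇒ ((E))   [A → ( E )]
((E)) ⇒ ((E+A))   [E → E + A]
((E+A)) ⇒ ((E+A+A))   [E → E + A]
((E+A+A)) ⇒ ((A+A+A))   [E → A]
((A+A+A)) ⇒ ((i+A+A))   [A → i]
((i+A+A)) ⇒ ((i+i+A))   [A → i]
((i+i+A)) ⇒ ((i+i+i))   [A → i]

E⇒A⇒(E)⇒(A)⇒((E))⇒((E+A))⇒((E+A+A))⇒((A+A+A))⇒((i+A+A))⇒((i+i+A))⇒((i+i+i))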